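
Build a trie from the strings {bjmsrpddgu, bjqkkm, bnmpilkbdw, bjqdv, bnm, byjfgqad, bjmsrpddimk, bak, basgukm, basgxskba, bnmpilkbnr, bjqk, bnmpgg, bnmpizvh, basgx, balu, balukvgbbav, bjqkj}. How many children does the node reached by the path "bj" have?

Follow the path "bj" to its node, then look at its outgoing edges.
Distinct next characters after "bj": m, q.
That node has 2 child edges.

2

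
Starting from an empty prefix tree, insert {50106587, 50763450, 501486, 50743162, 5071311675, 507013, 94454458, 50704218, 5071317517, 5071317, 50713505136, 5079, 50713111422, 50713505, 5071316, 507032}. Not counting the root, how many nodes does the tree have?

Trace insertions, counting only characters that open a new branch:
  "50106587" → 8 new (5, 0, 1, 0, 6, 5, 8, 7)
  "50763450" → prefix "50" already present; 6 new (7, 6, 3, 4, 5, 0)
  "501486" → prefix "501" already present; 3 new (4, 8, 6)
  "50743162" → prefix "507" already present; 5 new (4, 3, 1, 6, 2)
  "5071311675" → prefix "507" already present; 7 new (1, 3, 1, 1, 6, 7, 5)
  "507013" → prefix "507" already present; 3 new (0, 1, 3)
  "94454458" → 8 new (9, 4, 4, 5, 4, 4, 5, 8)
  "50704218" → prefix "5070" already present; 4 new (4, 2, 1, 8)
  "5071317517" → prefix "507131" already present; 4 new (7, 5, 1, 7)
  "5071317" → prefix "5071317" already present; 0 new (none)
  "50713505136" → prefix "50713" already present; 6 new (5, 0, 5, 1, 3, 6)
  "5079" → prefix "507" already present; 1 new (9)
  "50713111422" → prefix "5071311" already present; 4 new (1, 4, 2, 2)
  "50713505" → prefix "50713505" already present; 0 new (none)
  "5071316" → prefix "507131" already present; 1 new (6)
  "507032" → prefix "5070" already present; 2 new (3, 2)
Total nodes = 8 + 6 + 3 + 5 + 7 + 3 + 8 + 4 + 4 + 0 + 6 + 1 + 4 + 0 + 1 + 2 = 62

62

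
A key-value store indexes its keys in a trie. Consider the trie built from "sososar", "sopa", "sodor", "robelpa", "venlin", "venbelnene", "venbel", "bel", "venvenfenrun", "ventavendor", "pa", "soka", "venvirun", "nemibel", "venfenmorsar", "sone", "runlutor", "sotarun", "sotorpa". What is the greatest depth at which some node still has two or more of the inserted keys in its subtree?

Look for the deepest trie node that still has at least two words in its subtree.
e.g. "venbel" and "venbelnene" share the prefix "venbel" of length 6; no pair shares a longer one.
Longest shared-prefix length: 6

6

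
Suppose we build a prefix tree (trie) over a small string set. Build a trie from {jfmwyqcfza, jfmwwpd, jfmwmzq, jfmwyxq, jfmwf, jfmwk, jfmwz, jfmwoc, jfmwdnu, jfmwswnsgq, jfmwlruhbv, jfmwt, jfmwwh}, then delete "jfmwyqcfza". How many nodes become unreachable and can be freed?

5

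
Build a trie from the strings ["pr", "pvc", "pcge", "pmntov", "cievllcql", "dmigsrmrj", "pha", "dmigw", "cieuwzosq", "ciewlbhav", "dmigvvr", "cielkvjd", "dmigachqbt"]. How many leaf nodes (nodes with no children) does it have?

13

A leaf is a node with no children — equivalently, the end of a word that is not a proper prefix of any other stored word.
Those words: "cielkvjd", "cieuwzosq", "cievllcql", "ciewlbhav", "dmigachqbt", "dmigsrmrj", "dmigvvr", "dmigw", "pcge", "pha", "pmntov", "pr", "pvc"
Leaf count: 13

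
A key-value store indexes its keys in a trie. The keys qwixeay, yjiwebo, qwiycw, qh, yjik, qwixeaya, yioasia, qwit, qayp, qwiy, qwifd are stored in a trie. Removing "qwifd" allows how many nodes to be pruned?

2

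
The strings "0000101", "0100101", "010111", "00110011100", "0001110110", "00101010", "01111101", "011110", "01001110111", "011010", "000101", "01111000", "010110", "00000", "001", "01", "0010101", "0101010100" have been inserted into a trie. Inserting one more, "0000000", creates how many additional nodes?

2

The longest prefix of "0000000" already in the trie is "00000" (length 5).
So 7 − 5 = 2 new nodes.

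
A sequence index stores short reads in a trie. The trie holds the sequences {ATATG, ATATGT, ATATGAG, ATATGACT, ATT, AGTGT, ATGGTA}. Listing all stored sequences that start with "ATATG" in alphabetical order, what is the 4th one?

Filter for "ATATG…" and sort: "ATATG", "ATATGACT", "ATATGAG", "ATATGT"
Position 4: ATATGT

ATATGT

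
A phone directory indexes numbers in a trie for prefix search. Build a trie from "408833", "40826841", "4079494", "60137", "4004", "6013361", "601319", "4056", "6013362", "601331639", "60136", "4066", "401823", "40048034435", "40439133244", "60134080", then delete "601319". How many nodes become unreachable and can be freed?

After clearing the end-marker at "601319", prune upward until reaching a node still needed by another word.
The suffix "19" (2 nodes) is used only by "601319"; the node for "6013" still has the child "7", so pruning stops there.
Nodes removed: 2

2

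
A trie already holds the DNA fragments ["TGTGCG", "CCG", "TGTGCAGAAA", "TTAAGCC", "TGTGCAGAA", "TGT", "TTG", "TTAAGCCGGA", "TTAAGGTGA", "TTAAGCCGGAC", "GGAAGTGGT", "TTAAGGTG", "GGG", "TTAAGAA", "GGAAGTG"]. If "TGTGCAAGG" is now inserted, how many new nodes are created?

The longest prefix of "TGTGCAAGG" already in the trie is "TGTGCA" (length 6).
Each of the 3 remaining characters creates one node.

3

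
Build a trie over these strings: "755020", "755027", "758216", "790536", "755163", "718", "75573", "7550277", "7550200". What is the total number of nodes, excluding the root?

Trie structure (* marks end of a word):
(root)
└─ 7
   ├─ 1
   │  └─ 8 *
   ├─ 5
   │  ├─ 5
   │  │  ├─ 0
   │  │  │  └─ 2
   │  │  │     ├─ 0 *
   │  │  │     │  └─ 0 *
   │  │  │     └─ 7 *
   │  │  │        └─ 7 *
   │  │  ├─ 1
   │  │  │  └─ 6
   │  │  │     └─ 3 *
   │  │  └─ 7
   │  │     └─ 3 *
   │  └─ 8
   │     └─ 2
   │        └─ 1
   │           └─ 6 *
   └─ 9
      └─ 0
         └─ 5
            └─ 3
               └─ 6 *
Counting every labelled node above: 25.

25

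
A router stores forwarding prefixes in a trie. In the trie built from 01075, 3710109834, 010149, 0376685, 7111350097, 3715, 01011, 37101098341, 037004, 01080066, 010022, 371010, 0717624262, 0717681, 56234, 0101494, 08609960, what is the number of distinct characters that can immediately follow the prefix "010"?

4

Follow the path "010" to its node, then look at its outgoing edges.
Characters that immediately follow "010" among the stored strings: {0, 1, 7, 8}.
That node has 4 child edges.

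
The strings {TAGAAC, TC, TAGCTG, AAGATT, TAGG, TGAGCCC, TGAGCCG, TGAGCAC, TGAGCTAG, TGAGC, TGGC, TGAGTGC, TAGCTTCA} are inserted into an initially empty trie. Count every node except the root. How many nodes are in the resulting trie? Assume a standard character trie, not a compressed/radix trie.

37

Count nodes per top-level branch (shared prefixes stored once):
  'A'-branch (AAGATT): 6 nodes
  'T'-branch (TAGAAC, TAGCTG, TAGCTTCA, TAGG, TC, TGAGC, TGAGCAC, TGAGCCC, TGAGCCG, TGAGCTAG, TGAGTGC, TGGC): 31 nodes
Sum: 37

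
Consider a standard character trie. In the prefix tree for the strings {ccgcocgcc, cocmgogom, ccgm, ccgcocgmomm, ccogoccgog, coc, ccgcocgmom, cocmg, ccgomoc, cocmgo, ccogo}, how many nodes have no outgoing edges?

Leaves are exactly the stored words that no other stored word extends.
Those words: "ccgcocgcc", "ccgcocgmomm", "ccgm", "ccgomoc", "ccogoccgog", "cocmgogom"
Leaf count: 6

6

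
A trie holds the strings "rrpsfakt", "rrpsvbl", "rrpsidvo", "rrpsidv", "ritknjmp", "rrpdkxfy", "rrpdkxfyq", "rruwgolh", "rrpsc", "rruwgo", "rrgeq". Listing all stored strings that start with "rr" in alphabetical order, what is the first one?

rrgeq

Filter for "rr…" and sort: "rrgeq", "rrpdkxfy", "rrpdkxfyq", "rrpsc", "rrpsfakt", "rrpsidv", "rrpsidvo", "rrpsvbl", "rruwgo", "rruwgolh"
The 1st is rrgeq.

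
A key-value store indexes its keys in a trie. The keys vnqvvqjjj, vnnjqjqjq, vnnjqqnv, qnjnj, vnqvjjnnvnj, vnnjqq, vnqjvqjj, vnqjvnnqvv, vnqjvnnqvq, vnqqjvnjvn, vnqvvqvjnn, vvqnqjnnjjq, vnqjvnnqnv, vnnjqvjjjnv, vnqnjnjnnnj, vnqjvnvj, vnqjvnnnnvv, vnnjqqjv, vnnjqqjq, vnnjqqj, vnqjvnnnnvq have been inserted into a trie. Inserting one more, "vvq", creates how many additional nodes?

0

Every character of "vvq" already lies on an existing path (it is a prefix of some stored word).
No new nodes are needed: 0.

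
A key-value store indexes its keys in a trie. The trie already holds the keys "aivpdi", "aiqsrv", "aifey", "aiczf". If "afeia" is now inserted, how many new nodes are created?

4

Walking "afeia" from the root, the first 1 characters ("a") follow existing edges; "f" is the first miss.
So 5 − 1 = 4 new nodes.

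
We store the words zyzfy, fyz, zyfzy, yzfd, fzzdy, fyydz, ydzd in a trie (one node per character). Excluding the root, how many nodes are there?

25

For each word, the new-node count is its length minus the longest prefix already in the trie:
  "zyzfy" → 5 new (z, y, z, f, y)
  "fyz" → 3 new (f, y, z)
  "zyfzy" → prefix "zy" already present; 3 new (f, z, y)
  "yzfd" → 4 new (y, z, f, d)
  "fzzdy" → prefix "f" already present; 4 new (z, z, d, y)
  "fyydz" → prefix "fy" already present; 3 new (y, d, z)
  "ydzd" → prefix "y" already present; 3 new (d, z, d)
Total nodes = 5 + 3 + 3 + 4 + 4 + 3 + 3 = 25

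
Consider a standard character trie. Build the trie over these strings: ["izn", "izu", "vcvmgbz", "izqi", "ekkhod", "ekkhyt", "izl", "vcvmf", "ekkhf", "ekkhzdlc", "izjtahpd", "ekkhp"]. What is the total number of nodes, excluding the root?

Trie structure (* marks end of a word):
(root)
├─ e
│  └─ k
│     └─ k
│        └─ h
│           ├─ f *
│           ├─ o
│           │  └─ d *
│           ├─ p *
│           ├─ y
│           │  └─ t *
│           └─ z
│              └─ d
│                 └─ l
│                    └─ c *
├─ i
│  └─ z
│     ├─ j
│     │  └─ t
│     │     └─ a
│     │        └─ h
│     │           └─ p
│     │              └─ d *
│     ├─ l *
│     ├─ n *
│     ├─ q
│     │  └─ i *
│     └─ u *
└─ v
   └─ c
      └─ v
         └─ m
            ├─ f *
            └─ g
               └─ b
                  └─ z *
Counting every labelled node above: 35.

35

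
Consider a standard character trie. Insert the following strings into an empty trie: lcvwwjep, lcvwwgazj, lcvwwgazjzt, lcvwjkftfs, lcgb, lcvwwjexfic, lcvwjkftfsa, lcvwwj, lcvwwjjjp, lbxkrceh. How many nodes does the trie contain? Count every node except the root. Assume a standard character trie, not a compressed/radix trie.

Count nodes per top-level branch (shared prefixes stored once):
  'l'-branch (lbxkrceh, lcgb, lcvwjkftfs, lcvwjkftfsa, lcvwwgazj, lcvwwgazjzt, lcvwwj, lcvwwjep, lcvwwjexfic, lcvwwjjjp): 37 nodes
Sum: 37

37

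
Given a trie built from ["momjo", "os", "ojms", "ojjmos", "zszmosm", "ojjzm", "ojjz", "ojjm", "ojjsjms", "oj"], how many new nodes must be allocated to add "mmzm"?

"m" is already a path in the trie; the remaining "mzm" must be added.
So 4 − 1 = 3 new nodes.

3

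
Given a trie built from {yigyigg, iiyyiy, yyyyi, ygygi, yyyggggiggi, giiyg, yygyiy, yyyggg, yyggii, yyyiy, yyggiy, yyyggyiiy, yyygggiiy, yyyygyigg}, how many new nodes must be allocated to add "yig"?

"yig" is already a full path in the trie; only an end-marker is added.
No new nodes are needed: 0.

0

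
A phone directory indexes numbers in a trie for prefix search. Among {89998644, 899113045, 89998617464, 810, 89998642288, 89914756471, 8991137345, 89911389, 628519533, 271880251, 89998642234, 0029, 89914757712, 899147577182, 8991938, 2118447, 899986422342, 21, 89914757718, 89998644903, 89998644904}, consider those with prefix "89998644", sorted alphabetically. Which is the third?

89998644904

DFS of the "89998644" subtree visits, in order: "89998644", "89998644903", "89998644904"
Position 3: 89998644904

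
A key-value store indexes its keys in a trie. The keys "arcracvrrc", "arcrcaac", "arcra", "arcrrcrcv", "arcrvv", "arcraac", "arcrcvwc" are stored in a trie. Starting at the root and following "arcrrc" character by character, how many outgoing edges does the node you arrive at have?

Walk "arcrrc" from the root, arriving at one node.
Distinct next characters after "arcrrc": r.
That node has 1 child edge.

1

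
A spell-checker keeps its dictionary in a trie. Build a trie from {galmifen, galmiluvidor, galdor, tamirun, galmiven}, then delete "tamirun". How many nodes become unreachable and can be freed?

Walk "tamirun" from the leaf back toward the root, removing each node that no remaining word uses.
No other word shares any prefix with "tamirun", so all 7 of its nodes go.
Nodes removed: 7

7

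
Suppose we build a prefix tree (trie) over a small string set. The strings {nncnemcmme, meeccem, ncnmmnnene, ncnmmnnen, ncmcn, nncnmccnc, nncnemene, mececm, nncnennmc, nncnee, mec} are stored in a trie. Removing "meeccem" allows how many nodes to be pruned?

5

After clearing the end-marker at "meeccem", prune upward until reaching a node still needed by another word.
The suffix "eccem" (5 nodes) is used only by "meeccem"; the node for "me" still has the child "c", so pruning stops there.
Nodes removed: 5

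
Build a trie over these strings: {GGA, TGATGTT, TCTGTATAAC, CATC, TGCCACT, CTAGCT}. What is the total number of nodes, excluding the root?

33

Insert word by word; a character creates a node only if that edge doesn't already exist:
  "GGA" → 3 new (G, G, A)
  "TGATGTT" → 7 new (T, G, A, T, G, T, T)
  "TCTGTATAAC" → prefix "T" already present; 9 new (C, T, G, T, A, T, A, A, C)
  "CATC" → 4 new (C, A, T, C)
  "TGCCACT" → prefix "TG" already present; 5 new (C, C, A, C, T)
  "CTAGCT" → prefix "C" already present; 5 new (T, A, G, C, T)
Total nodes = 3 + 7 + 9 + 4 + 5 + 5 = 33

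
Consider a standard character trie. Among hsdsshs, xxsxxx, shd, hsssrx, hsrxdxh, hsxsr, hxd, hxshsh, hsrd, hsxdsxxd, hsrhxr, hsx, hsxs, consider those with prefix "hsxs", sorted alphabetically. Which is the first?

hsxs

Words with prefix "hsxs", in lexicographic order: "hsxs", "hsxsr"
Position 1: hsxs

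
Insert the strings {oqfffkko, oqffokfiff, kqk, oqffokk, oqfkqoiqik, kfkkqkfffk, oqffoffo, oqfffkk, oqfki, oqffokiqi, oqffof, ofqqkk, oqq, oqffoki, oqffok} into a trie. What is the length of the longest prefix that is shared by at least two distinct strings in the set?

7

Equivalently: take the maximum, over all pairs, of their longest common prefix length.
e.g. "oqfffkk" and "oqfffkko" share the prefix "oqfffkk" of length 7; no pair shares a longer one.
Longest shared-prefix length: 7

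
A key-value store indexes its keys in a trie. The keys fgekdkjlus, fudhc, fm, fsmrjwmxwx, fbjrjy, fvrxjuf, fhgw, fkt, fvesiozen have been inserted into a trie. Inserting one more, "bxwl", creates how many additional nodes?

"bxwl" shares no prefix with any stored word, so all 4 characters open new nodes.
4 − 0 = 4 new nodes.

4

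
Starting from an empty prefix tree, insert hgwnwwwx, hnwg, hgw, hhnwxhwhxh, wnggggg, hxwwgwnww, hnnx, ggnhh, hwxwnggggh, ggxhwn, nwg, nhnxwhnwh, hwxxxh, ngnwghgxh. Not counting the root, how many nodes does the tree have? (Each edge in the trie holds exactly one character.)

Trace insertions, counting only characters that open a new branch:
  "hgwnwwwx" → 8 new (h, g, w, n, w, w, w, x)
  "hnwg" → prefix "h" already present; 3 new (n, w, g)
  "hgw" → prefix "hgw" already present; 0 new (none)
  "hhnwxhwhxh" → prefix "h" already present; 9 new (h, n, w, x, h, w, h, x, h)
  "wnggggg" → 7 new (w, n, g, g, g, g, g)
  "hxwwgwnww" → prefix "h" already present; 8 new (x, w, w, g, w, n, w, w)
  "hnnx" → prefix "hn" already present; 2 new (n, x)
  "ggnhh" → 5 new (g, g, n, h, h)
  "hwxwnggggh" → prefix "h" already present; 9 new (w, x, w, n, g, g, g, g, h)
  "ggxhwn" → prefix "gg" already present; 4 new (x, h, w, n)
  "nwg" → 3 new (n, w, g)
  "nhnxwhnwh" → prefix "n" already present; 8 new (h, n, x, w, h, n, w, h)
  "hwxxxh" → prefix "hwx" already present; 3 new (x, x, h)
  "ngnwghgxh" → prefix "n" already present; 8 new (g, n, w, g, h, g, x, h)
Total nodes = 8 + 3 + 0 + 9 + 7 + 8 + 2 + 5 + 9 + 4 + 3 + 8 + 3 + 8 = 77

77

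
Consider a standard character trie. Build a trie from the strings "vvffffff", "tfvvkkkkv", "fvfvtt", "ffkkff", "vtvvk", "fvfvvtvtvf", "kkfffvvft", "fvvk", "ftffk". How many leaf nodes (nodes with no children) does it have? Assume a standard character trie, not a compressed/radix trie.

Leaves are exactly the stored words that no other stored word extends.
Those words: "ffkkff", "ftffk", "fvfvtt", "fvfvvtvtvf", "fvvk", "kkfffvvft", "tfvvkkkkv", "vtvvk", "vvffffff"
Leaf count: 9

9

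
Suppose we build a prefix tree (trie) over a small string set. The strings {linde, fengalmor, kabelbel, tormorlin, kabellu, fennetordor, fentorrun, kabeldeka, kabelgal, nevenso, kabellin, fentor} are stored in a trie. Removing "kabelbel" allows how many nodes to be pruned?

Walk "kabelbel" from the leaf back toward the root, removing each node that no remaining word uses.
The suffix "bel" (3 nodes) is used only by "kabelbel"; the node for "kabel" still has the child "l", so pruning stops there.
Nodes removed: 3

3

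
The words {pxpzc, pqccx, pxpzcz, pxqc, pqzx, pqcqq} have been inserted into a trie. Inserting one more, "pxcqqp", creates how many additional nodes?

4

Walking "pxcqqp" from the root, the first 2 characters ("px") follow existing edges; "c" is the first miss.
So 6 − 2 = 4 new nodes.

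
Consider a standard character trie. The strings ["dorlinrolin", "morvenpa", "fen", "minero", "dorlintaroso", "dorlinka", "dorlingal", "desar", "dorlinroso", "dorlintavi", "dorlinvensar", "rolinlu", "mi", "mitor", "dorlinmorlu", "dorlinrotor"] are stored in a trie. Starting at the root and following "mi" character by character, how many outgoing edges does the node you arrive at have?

2

Follow the path "mi" to its node, then look at its outgoing edges.
Characters that immediately follow "mi" among the stored strings: {n, t}.
That node has 2 child edges.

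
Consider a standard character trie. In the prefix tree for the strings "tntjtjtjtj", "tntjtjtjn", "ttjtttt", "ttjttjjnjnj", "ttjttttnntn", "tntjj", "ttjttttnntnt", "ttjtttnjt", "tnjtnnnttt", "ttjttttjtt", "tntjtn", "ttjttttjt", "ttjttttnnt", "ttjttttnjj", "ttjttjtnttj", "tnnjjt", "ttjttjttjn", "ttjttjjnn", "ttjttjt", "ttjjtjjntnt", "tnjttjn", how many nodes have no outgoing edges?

16

Leaves are exactly the stored words that no other stored word extends.
Those words: "tnjtnnnttt", "tnjttjn", "tnnjjt", "tntjj", "tntjtjtjn", "tntjtjtjtj", "tntjtn", "ttjjtjjntnt", "ttjttjjnjnj", "ttjttjjnn", "ttjttjtnttj", "ttjttjttjn", "ttjtttnjt", "ttjttttjtt", "ttjttttnjj", "ttjttttnntnt"
Leaf count: 16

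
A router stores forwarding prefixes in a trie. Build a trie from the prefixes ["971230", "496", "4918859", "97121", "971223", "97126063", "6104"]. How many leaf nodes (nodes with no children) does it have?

7

Leaves are exactly the stored words that no other stored word extends.
Those words: "4918859", "496", "6104", "97121", "971223", "971230", "97126063"
Leaf count: 7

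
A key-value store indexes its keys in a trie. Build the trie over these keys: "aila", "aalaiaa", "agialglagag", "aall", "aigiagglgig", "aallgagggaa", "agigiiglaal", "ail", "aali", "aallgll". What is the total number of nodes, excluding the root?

48

Trace insertions, counting only characters that open a new branch:
  "aila" → 4 new (a, i, l, a)
  "aalaiaa" → prefix "a" already present; 6 new (a, l, a, i, a, a)
  "agialglagag" → prefix "a" already present; 10 new (g, i, a, l, g, l, a, g, a, g)
  "aall" → prefix "aal" already present; 1 new (l)
  "aigiagglgig" → prefix "ai" already present; 9 new (g, i, a, g, g, l, g, i, g)
  "aallgagggaa" → prefix "aall" already present; 7 new (g, a, g, g, g, a, a)
  "agigiiglaal" → prefix "agi" already present; 8 new (g, i, i, g, l, a, a, l)
  "ail" → prefix "ail" already present; 0 new (none)
  "aali" → prefix "aal" already present; 1 new (i)
  "aallgll" → prefix "aallg" already present; 2 new (l, l)
Total nodes = 4 + 6 + 10 + 1 + 9 + 7 + 8 + 0 + 1 + 2 = 48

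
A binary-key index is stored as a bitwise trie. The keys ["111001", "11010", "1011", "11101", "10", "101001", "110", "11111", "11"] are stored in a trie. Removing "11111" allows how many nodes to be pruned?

Walk "11111" from the leaf back toward the root, removing each node that no remaining word uses.
The suffix "11" (2 nodes) is used only by "11111"; the node for "111" still has the child "0", so pruning stops there.
Nodes removed: 2

2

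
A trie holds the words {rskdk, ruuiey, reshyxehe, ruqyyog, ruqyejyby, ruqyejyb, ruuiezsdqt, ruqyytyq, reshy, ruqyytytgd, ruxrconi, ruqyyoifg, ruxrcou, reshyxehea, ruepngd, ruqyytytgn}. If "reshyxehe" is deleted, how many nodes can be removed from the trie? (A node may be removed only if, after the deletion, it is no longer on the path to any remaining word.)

A node on "reshyxehe"'s path can go only if nothing else ends at it or branches off below it.
Every node on "reshyxehe" is still needed (e.g. by "reshyxehea"), so nothing is freed.
Nodes removed: 0

0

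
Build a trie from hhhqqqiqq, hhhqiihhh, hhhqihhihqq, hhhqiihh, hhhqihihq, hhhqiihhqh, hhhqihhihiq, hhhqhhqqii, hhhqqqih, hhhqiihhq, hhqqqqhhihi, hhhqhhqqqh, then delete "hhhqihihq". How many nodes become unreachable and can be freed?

3

Walk "hhhqihihq" from the leaf back toward the root, removing each node that no remaining word uses.
The suffix "ihq" (3 nodes) is used only by "hhhqihihq"; the node for "hhhqih" still has the child "h", so pruning stops there.
Nodes removed: 3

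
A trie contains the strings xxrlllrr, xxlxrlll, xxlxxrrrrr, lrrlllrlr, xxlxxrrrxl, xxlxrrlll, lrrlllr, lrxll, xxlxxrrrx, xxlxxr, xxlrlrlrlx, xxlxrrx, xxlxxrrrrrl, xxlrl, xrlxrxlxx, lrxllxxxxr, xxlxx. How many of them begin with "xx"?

12

Traverse to the node for "xx", then collect every word in that subtree.
Matches: "xxlrl", "xxlrlrlrlx", "xxlxrlll", "xxlxrrlll", "xxlxrrx", "xxlxx", "xxlxxr", "xxlxxrrrrr", "xxlxxrrrrrl", "xxlxxrrrx", "xxlxxrrrxl", "xxrlllrr"
Count: 12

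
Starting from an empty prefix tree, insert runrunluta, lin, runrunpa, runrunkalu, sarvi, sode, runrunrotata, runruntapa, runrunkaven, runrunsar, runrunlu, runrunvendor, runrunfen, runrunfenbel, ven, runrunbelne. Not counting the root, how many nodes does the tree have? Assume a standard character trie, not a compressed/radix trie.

63

Count nodes per top-level branch (shared prefixes stored once):
  'l'-branch (lin): 3 nodes
  'r'-branch (runrunbelne, runrunfen, runrunfenbel, runrunkalu, runrunkaven, runrunlu, runrunluta, runrunpa, runrunrotata, runrunsar, runruntapa, runrunvendor): 49 nodes
  's'-branch (sarvi, sode): 8 nodes
  'v'-branch (ven): 3 nodes
Sum: 63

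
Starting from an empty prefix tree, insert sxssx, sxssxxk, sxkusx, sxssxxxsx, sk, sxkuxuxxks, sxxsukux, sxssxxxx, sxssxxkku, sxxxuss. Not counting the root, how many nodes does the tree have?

34

Trie structure (* marks end of a word):
(root)
└─ s
   ├─ k *
   └─ x
      ├─ k
      │  └─ u
      │     ├─ s
      │     │  └─ x *
      │     └─ x
      │        └─ u
      │           └─ x
      │              └─ x
      │                 └─ k
      │                    └─ s *
      ├─ s
      │  └─ s
      │     └─ x *
      │        └─ x
      │           ├─ k *
      │           │  └─ k
      │           │     └─ u *
      │           └─ x
      │              ├─ s
      │              │  └─ x *
      │              └─ x *
      └─ x
         ├─ s
         │  └─ u
         │     └─ k
         │        └─ u
         │           └─ x *
         └─ x
            └─ u
               └─ s
                  └─ s *
Counting every labelled node above: 34.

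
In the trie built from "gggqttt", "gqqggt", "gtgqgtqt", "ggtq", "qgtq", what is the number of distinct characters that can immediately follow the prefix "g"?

3

Walk "g" from the root, arriving at one node.
Characters that immediately follow "g" among the stored strings: {g, q, t}.
That node has 3 child edges.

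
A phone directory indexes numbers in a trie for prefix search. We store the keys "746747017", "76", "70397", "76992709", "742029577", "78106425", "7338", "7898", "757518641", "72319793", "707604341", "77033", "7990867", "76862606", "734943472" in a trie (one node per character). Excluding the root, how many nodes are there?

Count nodes per top-level branch (shared prefixes stored once):
  '7'-branch (70397, 707604341, 72319793, 7338, 734943472, 742029577, 746747017, 757518641, 76, 76862606, 76992709, 77033, 78106425, 7898, 7990867): 84 nodes
Sum: 84

84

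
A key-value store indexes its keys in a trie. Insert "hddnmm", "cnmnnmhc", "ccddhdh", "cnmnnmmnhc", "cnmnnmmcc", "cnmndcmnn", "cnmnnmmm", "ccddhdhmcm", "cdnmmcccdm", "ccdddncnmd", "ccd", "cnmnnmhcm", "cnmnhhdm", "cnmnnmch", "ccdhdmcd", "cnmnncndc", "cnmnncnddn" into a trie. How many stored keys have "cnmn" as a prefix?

Filter for entries beginning with "cnmn":
Words under "cnmn": cnmndcmnn, cnmnhhdm, cnmnncndc, cnmnncnddn, cnmnnmch, cnmnnmhc, cnmnnmhcm, cnmnnmmcc, cnmnnmmm, cnmnnmmnhc
Count: 10

10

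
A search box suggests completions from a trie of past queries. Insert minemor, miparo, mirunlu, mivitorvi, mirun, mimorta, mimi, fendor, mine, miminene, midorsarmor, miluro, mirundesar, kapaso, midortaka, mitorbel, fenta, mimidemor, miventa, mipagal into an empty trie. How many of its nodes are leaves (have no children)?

17

A leaf is a node with no children — equivalently, the end of a word that is not a proper prefix of any other stored word.
Those words: "fendor", "fenta", "kapaso", "midorsarmor", "midortaka", "miluro", "mimidemor", "miminene", "mimorta", "minemor", "mipagal", "miparo", "mirundesar", "mirunlu", "mitorbel", "miventa", "mivitorvi"
Leaf count: 17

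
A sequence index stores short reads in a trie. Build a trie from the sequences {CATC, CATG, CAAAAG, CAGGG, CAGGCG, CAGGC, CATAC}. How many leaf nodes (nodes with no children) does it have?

6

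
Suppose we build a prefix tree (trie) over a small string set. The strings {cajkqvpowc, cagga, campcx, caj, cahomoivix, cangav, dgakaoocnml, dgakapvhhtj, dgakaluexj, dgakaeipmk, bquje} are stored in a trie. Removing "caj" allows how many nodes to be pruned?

Walk "caj" from the leaf back toward the root, removing each node that no remaining word uses.
Every node on "caj" is still needed (e.g. by "cajkqvpowc"), so nothing is freed.
Nodes removed: 0

0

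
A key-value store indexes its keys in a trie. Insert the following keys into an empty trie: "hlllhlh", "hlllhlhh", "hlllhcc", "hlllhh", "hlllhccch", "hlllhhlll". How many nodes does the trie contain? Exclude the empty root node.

16

Insert word by word; a character creates a node only if that edge doesn't already exist:
  "hlllhlh" → 7 new (h, l, l, l, h, l, h)
  "hlllhlhh" → prefix "hlllhlh" already present; 1 new (h)
  "hlllhcc" → prefix "hlllh" already present; 2 new (c, c)
  "hlllhh" → prefix "hlllh" already present; 1 new (h)
  "hlllhccch" → prefix "hlllhcc" already present; 2 new (c, h)
  "hlllhhlll" → prefix "hlllhh" already present; 3 new (l, l, l)
Total nodes = 7 + 1 + 2 + 1 + 2 + 3 = 16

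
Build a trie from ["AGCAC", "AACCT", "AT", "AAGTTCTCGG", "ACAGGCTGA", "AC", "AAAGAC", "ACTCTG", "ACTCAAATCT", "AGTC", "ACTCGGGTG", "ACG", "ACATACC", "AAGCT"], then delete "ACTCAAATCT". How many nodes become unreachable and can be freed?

6

A node on "ACTCAAATCT"'s path can go only if nothing else ends at it or branches off below it.
The suffix "AAATCT" (6 nodes) is used only by "ACTCAAATCT"; the node for "ACTC" still has the child "T", so pruning stops there.
Nodes removed: 6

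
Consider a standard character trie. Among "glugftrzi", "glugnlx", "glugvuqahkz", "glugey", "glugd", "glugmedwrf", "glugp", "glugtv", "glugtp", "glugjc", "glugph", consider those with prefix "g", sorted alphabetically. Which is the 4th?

Filter for "g…" and sort: "glugd", "glugey", "glugftrzi", "glugjc", "glugmedwrf", "glugnlx", "glugp", "glugph", "glugtp", "glugtv", "glugvuqahkz"
The 4th is glugjc.

glugjc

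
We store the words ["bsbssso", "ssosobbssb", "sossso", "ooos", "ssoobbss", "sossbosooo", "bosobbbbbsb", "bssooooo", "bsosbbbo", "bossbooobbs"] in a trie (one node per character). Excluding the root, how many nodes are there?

Trace insertions, counting only characters that open a new branch:
  "bsbssso" → 7 new (b, s, b, s, s, s, o)
  "ssosobbssb" → 10 new (s, s, o, s, o, b, b, s, s, b)
  "sossso" → prefix "s" already present; 5 new (o, s, s, s, o)
  "ooos" → 4 new (o, o, o, s)
  "ssoobbss" → prefix "sso" already present; 5 new (o, b, b, s, s)
  "sossbosooo" → prefix "soss" already present; 6 new (b, o, s, o, o, o)
  "bosobbbbbsb" → prefix "b" already present; 10 new (o, s, o, b, b, b, b, b, s, b)
  "bssooooo" → prefix "bs" already present; 6 new (s, o, o, o, o, o)
  "bsosbbbo" → prefix "bs" already present; 6 new (o, s, b, b, b, o)
  "bossbooobbs" → prefix "bos" already present; 8 new (s, b, o, o, o, b, b, s)
Total nodes = 7 + 10 + 5 + 4 + 5 + 6 + 10 + 6 + 6 + 8 = 67

67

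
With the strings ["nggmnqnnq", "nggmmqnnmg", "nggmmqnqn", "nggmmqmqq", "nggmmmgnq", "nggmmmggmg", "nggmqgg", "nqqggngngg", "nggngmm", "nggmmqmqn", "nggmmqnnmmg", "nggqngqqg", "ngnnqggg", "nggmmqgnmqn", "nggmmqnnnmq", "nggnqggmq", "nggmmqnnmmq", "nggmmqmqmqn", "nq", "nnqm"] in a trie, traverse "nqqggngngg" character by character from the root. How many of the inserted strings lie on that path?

2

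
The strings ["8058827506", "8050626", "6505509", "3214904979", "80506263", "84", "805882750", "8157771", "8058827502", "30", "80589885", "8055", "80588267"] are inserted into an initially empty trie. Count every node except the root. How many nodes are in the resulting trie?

Trace insertions, counting only characters that open a new branch:
  "8058827506" → 10 new (8, 0, 5, 8, 8, 2, 7, 5, 0, 6)
  "8050626" → prefix "805" already present; 4 new (0, 6, 2, 6)
  "6505509" → 7 new (6, 5, 0, 5, 5, 0, 9)
  "3214904979" → 10 new (3, 2, 1, 4, 9, 0, 4, 9, 7, 9)
  "80506263" → prefix "8050626" already present; 1 new (3)
  "84" → prefix "8" already present; 1 new (4)
  "805882750" → prefix "805882750" already present; 0 new (none)
  "8157771" → prefix "8" already present; 6 new (1, 5, 7, 7, 7, 1)
  "8058827502" → prefix "805882750" already present; 1 new (2)
  "30" → prefix "3" already present; 1 new (0)
  "80589885" → prefix "8058" already present; 4 new (9, 8, 8, 5)
  "8055" → prefix "805" already present; 1 new (5)
  "80588267" → prefix "805882" already present; 2 new (6, 7)
Total nodes = 10 + 4 + 7 + 10 + 1 + 1 + 0 + 6 + 1 + 1 + 4 + 1 + 2 = 48

48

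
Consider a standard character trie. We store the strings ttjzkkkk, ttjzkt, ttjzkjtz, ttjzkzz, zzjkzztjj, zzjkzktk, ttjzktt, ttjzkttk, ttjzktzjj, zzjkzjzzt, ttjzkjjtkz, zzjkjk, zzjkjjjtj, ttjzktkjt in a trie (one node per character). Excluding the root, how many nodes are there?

Count nodes per top-level branch (shared prefixes stored once):
  't'-branch (ttjzkjjtkz, ttjzkjtz, ttjzkkkk, ttjzkt, ttjzktkjt, ttjzktt, ttjzkttk, ttjzktzjj, ttjzkzz): 26 nodes
  'z'-branch (zzjkjjjtj, zzjkjk, zzjkzjzzt, zzjkzktk, zzjkzztjj): 22 nodes
Sum: 48

48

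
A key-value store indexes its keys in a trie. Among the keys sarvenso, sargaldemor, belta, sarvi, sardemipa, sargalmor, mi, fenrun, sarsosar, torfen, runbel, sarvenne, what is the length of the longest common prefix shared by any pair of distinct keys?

6

Equivalently: take the maximum, over all pairs, of their longest common prefix length.
e.g. "sargaldemor" and "sargalmor" share the prefix "sargal" of length 6; no pair shares a longer one.
Longest shared-prefix length: 6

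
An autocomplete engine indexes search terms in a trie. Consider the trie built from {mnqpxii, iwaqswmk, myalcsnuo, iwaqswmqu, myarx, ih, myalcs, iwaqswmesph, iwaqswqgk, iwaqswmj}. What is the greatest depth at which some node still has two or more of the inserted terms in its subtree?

7

Equivalently: take the maximum, over all pairs, of their longest common prefix length.
"iwaqswmesph" and "iwaqswmj" agree on "iwaqswm" (7 characters) before diverging; nothing deeper is shared.
Longest shared-prefix length: 7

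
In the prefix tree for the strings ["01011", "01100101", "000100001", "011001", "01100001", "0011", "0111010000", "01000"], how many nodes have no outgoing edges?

7

A leaf is a node with no children — equivalently, the end of a word that is not a proper prefix of any other stored word.
Those words: "000100001", "0011", "01000", "01011", "01100001", "01100101", "0111010000"
Leaf count: 7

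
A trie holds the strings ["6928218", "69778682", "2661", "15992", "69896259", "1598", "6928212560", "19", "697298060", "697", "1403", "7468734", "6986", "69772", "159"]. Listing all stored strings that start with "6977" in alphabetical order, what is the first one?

DFS of the "6977" subtree visits, in order: "69772", "69778682"
Position 1: 69772

69772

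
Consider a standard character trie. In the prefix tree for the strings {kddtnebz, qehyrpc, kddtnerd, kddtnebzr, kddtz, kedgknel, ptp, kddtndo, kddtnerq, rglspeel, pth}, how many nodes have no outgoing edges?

10

Leaves are exactly the stored words that no other stored word extends.
Those words: "kddtndo", "kddtnebzr", "kddtnerd", "kddtnerq", "kddtz", "kedgknel", "pth", "ptp", "qehyrpc", "rglspeel"
Leaf count: 10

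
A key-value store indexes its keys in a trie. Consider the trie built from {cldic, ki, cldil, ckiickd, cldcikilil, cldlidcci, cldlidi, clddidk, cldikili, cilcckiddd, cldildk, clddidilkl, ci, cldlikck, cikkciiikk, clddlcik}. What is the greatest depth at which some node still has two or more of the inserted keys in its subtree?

Look for the deepest trie node that still has at least two words in its subtree.
e.g. "clddidilkl" and "clddidk" share the prefix "clddid" of length 6; no pair shares a longer one.
Longest shared-prefix length: 6

6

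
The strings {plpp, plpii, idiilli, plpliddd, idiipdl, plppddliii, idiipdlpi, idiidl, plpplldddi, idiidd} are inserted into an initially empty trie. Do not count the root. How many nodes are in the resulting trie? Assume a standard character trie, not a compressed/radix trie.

38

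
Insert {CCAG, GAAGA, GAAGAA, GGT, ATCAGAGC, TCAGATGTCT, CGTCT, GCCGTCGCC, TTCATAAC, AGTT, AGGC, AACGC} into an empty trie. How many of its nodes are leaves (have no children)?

11

A leaf is a node with no children — equivalently, the end of a word that is not a proper prefix of any other stored word.
Those words: "AACGC", "AGGC", "AGTT", "ATCAGAGC", "CCAG", "CGTCT", "GAAGAA", "GCCGTCGCC", "GGT", "TCAGATGTCT", "TTCATAAC"
Leaf count: 11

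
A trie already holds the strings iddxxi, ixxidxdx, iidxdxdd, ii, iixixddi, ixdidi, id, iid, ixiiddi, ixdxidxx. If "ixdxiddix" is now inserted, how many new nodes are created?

Walking "ixdxiddix" from the root, the first 6 characters ("ixdxid") follow existing edges; "d" is the first miss.
Each of the 3 remaining characters creates one node.

3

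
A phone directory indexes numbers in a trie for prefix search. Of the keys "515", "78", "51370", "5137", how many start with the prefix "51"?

3

Traverse to the node for "51", then collect every word in that subtree.
Words under "51": 5137, 51370, 515
Count: 3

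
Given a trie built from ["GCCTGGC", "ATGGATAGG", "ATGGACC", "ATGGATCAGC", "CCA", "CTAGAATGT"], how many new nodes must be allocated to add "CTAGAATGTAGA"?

"CTAGAATGT" is already a path in the trie; the remaining "AGA" must be added.
So 12 − 9 = 3 new nodes.

3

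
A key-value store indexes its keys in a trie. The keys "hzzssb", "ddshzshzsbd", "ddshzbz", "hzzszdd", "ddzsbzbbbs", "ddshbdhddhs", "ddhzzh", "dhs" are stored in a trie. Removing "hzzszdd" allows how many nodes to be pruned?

3

A node on "hzzszdd"'s path can go only if nothing else ends at it or branches off below it.
The suffix "zdd" (3 nodes) is used only by "hzzszdd"; the node for "hzzs" still has the child "s", so pruning stops there.
Nodes removed: 3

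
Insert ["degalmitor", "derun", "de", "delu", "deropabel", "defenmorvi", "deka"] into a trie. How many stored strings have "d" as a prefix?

7

Walk to "d"; the words in its subtree are exactly those with that prefix.
Words under "d": de, defenmorvi, degalmitor, deka, delu, deropabel, derun
Count: 7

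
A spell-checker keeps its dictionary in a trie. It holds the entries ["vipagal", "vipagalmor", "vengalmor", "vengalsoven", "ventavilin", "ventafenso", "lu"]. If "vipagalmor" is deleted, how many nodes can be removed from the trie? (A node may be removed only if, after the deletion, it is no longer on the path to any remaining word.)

After clearing the end-marker at "vipagalmor", prune upward until reaching a node still needed by another word.
The suffix "mor" (3 nodes) is used only by "vipagalmor"; "vipagal" is itself a stored word, so pruning stops there.
Nodes removed: 3

3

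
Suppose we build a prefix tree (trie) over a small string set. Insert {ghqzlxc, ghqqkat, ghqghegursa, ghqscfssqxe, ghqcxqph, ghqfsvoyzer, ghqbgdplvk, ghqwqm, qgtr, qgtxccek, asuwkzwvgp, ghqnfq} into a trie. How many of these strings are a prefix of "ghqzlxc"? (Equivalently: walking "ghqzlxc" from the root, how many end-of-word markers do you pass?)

1

Traverse "ghqzlxc" character by character; count nodes along the way that are marked as word ends.
Prefixes of the query that are stored words: "ghqzlxc"
Count: 1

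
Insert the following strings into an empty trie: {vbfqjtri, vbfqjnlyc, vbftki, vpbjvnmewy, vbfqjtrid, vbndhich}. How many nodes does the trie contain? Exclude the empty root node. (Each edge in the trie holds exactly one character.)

Count nodes per top-level branch (shared prefixes stored once):
  'v'-branch (vbfqjnlyc, vbfqjtri, vbfqjtrid, vbftki, vbndhich, vpbjvnmewy): 31 nodes
Sum: 31

31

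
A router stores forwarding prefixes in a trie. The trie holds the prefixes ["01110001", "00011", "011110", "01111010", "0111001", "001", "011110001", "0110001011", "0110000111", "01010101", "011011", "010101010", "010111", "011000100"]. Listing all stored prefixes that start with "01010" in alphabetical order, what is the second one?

Words with prefix "01010", in lexicographic order: "01010101", "010101010"
The 2nd is 010101010.

010101010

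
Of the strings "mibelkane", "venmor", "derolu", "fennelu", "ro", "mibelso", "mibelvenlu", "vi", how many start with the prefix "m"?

3

Walk to "m"; the words in its subtree are exactly those with that prefix.
Matches: "mibelkane", "mibelso", "mibelvenlu"
Count: 3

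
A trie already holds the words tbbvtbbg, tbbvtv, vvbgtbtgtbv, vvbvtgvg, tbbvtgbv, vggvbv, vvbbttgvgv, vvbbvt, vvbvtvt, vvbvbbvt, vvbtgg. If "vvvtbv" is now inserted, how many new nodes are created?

Walking "vvvtbv" from the root, the first 2 characters ("vv") follow existing edges; "v" is the first miss.
New nodes needed: |"vvvtbv"| − 2 = 6 − 2 = 4.

4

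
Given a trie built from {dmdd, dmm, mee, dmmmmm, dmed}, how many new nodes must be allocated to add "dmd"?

Every character of "dmd" already lies on an existing path (it is a prefix of some stored word).
No new nodes are needed: 0.

0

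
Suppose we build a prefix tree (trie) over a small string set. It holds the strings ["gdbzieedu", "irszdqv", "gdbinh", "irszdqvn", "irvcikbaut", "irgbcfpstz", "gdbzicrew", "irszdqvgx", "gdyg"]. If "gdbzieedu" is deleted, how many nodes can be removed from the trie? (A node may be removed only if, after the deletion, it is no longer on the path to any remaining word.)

4

A node on "gdbzieedu"'s path can go only if nothing else ends at it or branches off below it.
The suffix "eedu" (4 nodes) is used only by "gdbzieedu"; the node for "gdbzi" still has the child "c", so pruning stops there.
Nodes removed: 4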